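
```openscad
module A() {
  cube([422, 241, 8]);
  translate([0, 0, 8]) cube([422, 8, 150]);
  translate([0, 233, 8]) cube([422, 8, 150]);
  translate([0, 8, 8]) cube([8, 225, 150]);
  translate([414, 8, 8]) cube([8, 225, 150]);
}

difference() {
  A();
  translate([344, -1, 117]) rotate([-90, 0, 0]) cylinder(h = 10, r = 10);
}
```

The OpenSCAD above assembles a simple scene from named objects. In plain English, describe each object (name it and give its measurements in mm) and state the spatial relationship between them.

A is an open storage box with external size 422×241×158 mm and wall thickness 8 mm (the base is also 8 mm thick). The base covers the whole footprint; the four walls stand on the base, with the y-facing walls full-width and the x-facing walls fitting between their inner faces.

The open box has a circular hole of radius 10 mm through its front wall, centred at (x = 344, z = 117).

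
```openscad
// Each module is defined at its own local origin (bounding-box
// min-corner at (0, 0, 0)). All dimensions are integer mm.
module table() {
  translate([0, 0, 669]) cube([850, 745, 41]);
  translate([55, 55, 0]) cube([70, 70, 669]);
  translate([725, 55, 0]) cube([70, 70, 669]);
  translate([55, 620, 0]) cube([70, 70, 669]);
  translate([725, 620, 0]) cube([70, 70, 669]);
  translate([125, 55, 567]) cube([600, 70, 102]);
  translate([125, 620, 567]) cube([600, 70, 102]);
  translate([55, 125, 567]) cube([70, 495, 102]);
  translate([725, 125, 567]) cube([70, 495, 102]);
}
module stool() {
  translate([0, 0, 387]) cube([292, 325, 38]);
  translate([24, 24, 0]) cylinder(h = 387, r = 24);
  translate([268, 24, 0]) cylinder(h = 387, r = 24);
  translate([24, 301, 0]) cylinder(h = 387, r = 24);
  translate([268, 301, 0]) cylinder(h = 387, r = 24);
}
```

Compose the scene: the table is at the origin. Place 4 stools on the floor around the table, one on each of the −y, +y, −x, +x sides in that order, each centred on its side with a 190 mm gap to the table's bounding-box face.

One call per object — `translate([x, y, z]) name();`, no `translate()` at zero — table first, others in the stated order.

table();
translate([279, -515, 0]) stool();
translate([279, 935, 0]) stool();
translate([-482, 210, 0]) stool();
translate([1040, 210, 0]) stool();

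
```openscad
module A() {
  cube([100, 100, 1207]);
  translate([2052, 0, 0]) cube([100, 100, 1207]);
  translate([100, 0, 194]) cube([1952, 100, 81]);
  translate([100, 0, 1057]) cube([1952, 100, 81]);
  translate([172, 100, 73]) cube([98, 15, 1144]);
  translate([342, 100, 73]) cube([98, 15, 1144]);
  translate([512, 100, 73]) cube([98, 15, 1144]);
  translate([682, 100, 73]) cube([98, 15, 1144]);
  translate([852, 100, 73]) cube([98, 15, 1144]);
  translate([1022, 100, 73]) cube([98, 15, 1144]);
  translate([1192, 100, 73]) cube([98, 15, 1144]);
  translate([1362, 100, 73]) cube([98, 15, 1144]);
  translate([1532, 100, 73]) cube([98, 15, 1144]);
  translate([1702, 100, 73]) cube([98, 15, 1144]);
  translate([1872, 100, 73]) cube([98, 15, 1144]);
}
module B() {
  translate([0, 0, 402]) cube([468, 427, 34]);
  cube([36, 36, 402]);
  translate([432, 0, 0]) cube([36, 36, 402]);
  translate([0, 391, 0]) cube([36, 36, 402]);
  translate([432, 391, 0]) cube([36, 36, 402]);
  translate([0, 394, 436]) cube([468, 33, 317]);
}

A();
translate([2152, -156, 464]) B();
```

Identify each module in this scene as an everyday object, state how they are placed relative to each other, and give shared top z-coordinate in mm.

A is a fence section. B is a chair. The chair is beside the fence section with their tops flush at z = 1217. The shared top z-coordinate is 1217 mm.

Both tops at z = 1217 mm.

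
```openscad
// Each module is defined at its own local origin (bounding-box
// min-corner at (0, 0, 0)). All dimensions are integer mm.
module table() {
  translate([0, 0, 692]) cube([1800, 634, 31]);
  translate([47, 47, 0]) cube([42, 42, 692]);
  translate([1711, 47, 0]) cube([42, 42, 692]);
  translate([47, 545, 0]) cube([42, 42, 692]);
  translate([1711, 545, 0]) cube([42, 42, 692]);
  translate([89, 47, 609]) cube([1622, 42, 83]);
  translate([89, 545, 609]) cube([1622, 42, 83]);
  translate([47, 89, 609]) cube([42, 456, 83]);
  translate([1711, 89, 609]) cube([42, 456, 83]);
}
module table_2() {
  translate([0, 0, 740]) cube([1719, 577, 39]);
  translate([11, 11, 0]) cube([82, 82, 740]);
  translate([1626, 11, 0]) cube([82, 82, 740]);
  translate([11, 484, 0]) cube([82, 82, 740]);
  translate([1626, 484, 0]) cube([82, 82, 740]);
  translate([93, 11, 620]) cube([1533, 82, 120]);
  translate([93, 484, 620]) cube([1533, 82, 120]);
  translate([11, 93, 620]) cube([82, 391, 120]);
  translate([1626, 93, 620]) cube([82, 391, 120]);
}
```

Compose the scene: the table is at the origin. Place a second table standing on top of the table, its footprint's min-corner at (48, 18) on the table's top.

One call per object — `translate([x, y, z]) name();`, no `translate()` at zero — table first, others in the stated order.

table();
translate([48, 18, 723]) table_2();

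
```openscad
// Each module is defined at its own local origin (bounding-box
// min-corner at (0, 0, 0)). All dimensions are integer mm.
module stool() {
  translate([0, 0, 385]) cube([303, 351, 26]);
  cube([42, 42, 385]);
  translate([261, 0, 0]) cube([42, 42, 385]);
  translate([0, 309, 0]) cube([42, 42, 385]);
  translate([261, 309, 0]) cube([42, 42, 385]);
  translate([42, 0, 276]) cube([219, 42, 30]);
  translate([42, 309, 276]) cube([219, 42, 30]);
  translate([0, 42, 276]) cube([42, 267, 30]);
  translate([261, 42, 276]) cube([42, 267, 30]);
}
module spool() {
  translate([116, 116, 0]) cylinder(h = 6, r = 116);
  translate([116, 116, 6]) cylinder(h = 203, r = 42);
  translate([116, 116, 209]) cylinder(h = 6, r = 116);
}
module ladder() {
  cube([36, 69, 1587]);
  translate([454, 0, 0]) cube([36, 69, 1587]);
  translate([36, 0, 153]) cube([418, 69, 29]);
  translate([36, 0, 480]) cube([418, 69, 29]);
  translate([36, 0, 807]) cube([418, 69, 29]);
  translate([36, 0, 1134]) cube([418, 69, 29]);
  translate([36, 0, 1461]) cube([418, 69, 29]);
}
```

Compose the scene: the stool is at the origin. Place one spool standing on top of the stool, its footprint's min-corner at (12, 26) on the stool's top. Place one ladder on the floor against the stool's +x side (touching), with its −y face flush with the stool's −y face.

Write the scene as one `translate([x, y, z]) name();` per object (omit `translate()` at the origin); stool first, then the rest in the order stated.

stool();
translate([12, 26, 411]) spool();
translate([303, 0, 0]) ladder();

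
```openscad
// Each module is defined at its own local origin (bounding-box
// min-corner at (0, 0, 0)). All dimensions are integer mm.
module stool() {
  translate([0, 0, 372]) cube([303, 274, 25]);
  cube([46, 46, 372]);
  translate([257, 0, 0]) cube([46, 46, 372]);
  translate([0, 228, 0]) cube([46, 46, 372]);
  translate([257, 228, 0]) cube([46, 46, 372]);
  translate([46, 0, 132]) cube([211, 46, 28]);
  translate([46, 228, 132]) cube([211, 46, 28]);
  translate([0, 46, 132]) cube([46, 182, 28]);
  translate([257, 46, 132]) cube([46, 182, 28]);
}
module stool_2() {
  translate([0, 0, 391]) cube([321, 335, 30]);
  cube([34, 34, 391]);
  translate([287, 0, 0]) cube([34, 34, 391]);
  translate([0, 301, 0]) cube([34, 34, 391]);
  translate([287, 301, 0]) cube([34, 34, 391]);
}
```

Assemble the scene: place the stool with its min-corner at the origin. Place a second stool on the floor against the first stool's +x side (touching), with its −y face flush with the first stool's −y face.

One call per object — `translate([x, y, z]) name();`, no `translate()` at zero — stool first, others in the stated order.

stool();
translate([303, 0, 0]) stool_2();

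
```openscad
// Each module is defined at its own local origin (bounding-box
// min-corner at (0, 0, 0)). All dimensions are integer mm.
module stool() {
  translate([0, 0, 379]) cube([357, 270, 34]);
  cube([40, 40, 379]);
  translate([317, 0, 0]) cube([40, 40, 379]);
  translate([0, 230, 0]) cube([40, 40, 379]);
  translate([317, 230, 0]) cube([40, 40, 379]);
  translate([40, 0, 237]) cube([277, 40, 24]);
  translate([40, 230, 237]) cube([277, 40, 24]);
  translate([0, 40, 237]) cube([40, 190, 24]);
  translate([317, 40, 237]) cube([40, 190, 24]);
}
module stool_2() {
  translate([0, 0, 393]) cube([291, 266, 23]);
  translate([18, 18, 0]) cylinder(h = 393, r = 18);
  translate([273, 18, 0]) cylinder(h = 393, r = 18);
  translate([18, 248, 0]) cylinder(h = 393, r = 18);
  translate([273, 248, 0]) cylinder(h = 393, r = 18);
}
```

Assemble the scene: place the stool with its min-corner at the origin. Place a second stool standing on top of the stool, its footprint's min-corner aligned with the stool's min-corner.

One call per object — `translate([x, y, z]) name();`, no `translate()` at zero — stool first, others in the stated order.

stool();
translate([0, 0, 413]) stool_2();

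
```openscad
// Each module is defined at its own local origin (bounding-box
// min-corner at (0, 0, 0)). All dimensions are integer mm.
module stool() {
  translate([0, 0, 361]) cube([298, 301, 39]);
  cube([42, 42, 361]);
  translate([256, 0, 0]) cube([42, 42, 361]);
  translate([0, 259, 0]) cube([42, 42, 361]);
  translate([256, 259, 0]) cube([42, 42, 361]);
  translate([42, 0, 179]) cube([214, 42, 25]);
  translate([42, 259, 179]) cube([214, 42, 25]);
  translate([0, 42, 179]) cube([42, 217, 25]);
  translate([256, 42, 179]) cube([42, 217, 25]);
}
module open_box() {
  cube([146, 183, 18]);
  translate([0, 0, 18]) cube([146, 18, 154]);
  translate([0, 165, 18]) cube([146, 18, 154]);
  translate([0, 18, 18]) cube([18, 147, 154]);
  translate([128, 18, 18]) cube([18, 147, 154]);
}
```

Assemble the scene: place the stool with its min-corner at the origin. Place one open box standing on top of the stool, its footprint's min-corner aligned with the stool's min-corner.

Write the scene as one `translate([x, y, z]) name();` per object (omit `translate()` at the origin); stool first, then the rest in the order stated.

stool();
translate([0, 0, 400]) open_box();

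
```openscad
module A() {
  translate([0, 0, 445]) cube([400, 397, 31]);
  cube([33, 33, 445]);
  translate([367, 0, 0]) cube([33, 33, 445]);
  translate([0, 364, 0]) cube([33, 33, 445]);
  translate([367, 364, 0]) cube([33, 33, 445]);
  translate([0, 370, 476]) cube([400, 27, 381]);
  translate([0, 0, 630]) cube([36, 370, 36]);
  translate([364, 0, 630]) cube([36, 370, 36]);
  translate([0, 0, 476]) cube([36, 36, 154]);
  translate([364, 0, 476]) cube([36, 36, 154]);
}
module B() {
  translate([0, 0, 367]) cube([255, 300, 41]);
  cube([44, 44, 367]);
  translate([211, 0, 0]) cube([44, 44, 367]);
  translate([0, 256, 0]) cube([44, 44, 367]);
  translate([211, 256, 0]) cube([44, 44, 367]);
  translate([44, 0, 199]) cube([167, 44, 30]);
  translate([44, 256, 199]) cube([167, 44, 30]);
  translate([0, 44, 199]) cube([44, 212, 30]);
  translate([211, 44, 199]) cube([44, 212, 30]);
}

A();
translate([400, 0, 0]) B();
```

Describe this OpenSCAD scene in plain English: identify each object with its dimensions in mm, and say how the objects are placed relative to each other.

A is a chair. The seat is a 400×397×31 mm slab with its top at z = 476 mm, on four 33×33 mm corner legs (flush with the seat edges, standing on z = 0). A flat backrest 27 mm thick, 381 mm tall, spans the full seat width and rises from the seat top along its +y edge, rear face flush with the rear of the seat. Two armrests of 36×36 mm section run along each side from the seat's front edge to the front of the backrest, top faces 190 mm above the seat top and outer faces flush with the seat's x-edges; a 36×36 mm post under the front of each armrest stands on the seat at the front corner.

B is a four-legged stool. The seat is 255×300 mm, 41 mm thick, top at z = 408 mm. It stands on four square legs, each 44×44 mm in cross-section, from z = 0 to the seat underside, each flush with a corner of the seat. Four stretchers, 44 mm wide and 30 mm tall, connect adjacent legs with their undersides at z = 199 mm, each running between the inner faces of the legs it joins and aligned with the legs' outer faces on the other axis.

The stool is against the chair's +x side, with their −y faces flush.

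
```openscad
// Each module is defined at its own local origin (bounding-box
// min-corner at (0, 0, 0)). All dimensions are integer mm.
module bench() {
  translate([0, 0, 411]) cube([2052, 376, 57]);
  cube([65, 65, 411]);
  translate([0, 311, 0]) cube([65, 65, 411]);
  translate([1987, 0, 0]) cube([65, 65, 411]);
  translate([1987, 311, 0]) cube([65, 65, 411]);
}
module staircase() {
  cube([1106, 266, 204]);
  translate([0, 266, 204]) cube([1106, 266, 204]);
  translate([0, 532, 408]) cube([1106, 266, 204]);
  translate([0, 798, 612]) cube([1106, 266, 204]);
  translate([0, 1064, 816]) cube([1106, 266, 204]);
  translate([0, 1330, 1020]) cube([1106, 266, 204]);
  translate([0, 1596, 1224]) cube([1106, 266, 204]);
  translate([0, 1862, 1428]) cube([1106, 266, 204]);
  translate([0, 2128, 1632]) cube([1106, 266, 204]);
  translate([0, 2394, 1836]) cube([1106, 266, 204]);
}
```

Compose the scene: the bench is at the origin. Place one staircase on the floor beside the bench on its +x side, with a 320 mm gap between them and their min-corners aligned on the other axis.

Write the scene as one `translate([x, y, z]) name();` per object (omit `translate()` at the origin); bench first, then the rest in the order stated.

bench();
translate([2372, 0, 0]) staircase();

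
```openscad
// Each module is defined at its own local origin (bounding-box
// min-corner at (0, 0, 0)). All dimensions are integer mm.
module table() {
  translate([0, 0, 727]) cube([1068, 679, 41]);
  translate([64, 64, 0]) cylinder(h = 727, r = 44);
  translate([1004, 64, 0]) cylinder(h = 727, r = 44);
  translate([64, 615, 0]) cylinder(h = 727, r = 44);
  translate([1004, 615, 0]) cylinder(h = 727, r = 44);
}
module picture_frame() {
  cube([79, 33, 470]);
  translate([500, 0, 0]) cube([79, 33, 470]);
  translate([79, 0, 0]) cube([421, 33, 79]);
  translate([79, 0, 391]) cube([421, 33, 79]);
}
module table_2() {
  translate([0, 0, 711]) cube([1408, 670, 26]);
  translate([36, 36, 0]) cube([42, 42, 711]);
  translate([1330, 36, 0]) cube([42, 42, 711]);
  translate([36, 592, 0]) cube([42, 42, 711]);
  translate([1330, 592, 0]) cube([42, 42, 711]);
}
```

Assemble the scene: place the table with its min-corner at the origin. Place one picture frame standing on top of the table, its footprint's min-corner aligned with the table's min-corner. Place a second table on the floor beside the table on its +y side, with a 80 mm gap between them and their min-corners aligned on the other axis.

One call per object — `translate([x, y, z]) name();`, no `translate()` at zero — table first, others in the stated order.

table();
translate([0, 0, 768]) picture_frame();
translate([0, 759, 0]) table_2();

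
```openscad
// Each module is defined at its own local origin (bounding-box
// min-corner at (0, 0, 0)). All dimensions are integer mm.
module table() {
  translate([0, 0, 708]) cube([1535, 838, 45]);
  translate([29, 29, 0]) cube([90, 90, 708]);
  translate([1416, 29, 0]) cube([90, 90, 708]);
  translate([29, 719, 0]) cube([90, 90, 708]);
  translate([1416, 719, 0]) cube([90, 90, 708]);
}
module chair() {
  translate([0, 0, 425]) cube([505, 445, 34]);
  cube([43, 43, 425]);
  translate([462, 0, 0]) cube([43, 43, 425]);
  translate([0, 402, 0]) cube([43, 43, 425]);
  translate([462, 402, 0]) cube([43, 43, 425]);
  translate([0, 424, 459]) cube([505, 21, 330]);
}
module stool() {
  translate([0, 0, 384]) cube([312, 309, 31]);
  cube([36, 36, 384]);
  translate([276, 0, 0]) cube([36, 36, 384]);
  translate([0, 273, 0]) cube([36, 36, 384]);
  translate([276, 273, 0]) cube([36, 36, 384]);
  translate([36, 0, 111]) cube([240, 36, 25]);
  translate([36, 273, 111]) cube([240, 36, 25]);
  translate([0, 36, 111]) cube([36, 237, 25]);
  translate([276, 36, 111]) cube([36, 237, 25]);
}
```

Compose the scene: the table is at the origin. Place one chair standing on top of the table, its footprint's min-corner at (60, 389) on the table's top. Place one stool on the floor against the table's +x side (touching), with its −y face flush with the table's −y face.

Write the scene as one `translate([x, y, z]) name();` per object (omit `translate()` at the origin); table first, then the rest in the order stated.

table();
translate([60, 389, 753]) chair();
translate([1535, 0, 0]) stool();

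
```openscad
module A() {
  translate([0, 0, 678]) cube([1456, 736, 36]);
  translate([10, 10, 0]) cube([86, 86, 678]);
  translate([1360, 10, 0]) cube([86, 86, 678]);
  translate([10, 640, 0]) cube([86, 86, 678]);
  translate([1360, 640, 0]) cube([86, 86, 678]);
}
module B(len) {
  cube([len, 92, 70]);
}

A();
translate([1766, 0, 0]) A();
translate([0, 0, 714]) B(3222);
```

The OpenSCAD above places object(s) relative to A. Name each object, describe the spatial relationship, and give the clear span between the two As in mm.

Second table starts at x = 1766; first ends at x = 1456; clear span = 1766 − 1456 = 310 mm.

A is a table. B is a beam. A beam spans the tops of two tables. The clear span between the two tables is 310 mm.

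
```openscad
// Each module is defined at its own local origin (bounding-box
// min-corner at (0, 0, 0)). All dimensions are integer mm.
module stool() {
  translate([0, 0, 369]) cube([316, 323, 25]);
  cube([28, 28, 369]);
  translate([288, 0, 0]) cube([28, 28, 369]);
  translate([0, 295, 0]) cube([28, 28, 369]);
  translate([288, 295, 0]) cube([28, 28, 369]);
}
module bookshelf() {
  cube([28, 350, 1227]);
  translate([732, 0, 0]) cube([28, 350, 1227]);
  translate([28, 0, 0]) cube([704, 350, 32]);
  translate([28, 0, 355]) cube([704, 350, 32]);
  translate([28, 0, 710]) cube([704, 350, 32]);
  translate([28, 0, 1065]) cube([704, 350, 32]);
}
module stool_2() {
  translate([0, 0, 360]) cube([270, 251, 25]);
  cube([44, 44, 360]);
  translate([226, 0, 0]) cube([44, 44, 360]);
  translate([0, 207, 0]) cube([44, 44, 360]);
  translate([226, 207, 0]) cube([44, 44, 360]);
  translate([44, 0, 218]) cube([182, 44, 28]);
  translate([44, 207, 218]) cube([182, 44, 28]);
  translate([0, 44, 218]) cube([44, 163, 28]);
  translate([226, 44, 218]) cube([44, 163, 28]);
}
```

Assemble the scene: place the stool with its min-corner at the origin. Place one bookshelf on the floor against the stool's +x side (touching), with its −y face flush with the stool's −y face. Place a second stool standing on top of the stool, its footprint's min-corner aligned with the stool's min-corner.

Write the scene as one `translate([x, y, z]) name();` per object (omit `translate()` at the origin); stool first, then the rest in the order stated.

stool();
translate([316, 0, 0]) bookshelf();
translate([0, 0, 394]) stool_2();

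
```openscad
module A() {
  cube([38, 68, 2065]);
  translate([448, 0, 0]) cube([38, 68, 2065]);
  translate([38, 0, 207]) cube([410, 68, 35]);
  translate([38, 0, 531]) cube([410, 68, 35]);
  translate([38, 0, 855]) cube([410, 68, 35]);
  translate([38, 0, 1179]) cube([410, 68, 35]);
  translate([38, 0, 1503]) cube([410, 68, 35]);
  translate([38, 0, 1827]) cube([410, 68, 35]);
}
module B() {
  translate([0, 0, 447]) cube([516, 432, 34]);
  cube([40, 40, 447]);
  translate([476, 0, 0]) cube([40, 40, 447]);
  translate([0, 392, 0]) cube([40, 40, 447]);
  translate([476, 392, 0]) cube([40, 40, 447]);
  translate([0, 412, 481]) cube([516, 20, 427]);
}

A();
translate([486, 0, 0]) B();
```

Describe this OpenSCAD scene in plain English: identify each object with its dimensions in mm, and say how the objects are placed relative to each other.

A is a straight ladder. Two 38×68 mm vertical rails, 2065 mm tall, stand 486 mm apart (outside-to-outside) with their front faces coplanar on the −y side. 6 rungs, each 68 mm deep and 35 mm tall, span between the inner faces of the rails, front faces flush with the rails. The lowest rung's underside is at z = 207 mm and rungs are spaced 324 mm apart (underside to underside).

B is a chair: 516×432 mm seat, 34 mm thick, top at z = 481 mm, on four 40 mm square corner legs flush with the seat edges. A 20 mm thick backrest slab spans the full seat width, extending 427 mm above the seat top, its back face flush with the seat's +y edge.

The chair is against the ladder's +x side, with their −y faces flush.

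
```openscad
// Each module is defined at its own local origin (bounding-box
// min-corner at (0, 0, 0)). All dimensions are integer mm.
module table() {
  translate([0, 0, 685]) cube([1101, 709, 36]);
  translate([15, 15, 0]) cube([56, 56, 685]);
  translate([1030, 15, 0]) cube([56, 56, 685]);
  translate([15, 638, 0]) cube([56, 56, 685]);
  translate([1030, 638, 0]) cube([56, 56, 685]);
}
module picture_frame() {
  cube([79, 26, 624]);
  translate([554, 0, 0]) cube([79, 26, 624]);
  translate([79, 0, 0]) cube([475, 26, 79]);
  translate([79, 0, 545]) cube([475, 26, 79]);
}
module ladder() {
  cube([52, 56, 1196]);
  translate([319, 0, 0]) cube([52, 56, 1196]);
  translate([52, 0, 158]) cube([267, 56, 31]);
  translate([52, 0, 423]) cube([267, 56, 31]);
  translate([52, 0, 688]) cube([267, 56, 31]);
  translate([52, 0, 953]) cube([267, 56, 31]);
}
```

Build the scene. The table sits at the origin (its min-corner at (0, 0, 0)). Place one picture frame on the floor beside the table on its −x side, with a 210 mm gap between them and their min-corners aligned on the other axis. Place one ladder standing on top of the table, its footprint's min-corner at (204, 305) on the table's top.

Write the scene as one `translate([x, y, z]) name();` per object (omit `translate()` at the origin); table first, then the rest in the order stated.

table();
translate([-843, 0, 0]) picture_frame();
translate([204, 305, 721]) ladder();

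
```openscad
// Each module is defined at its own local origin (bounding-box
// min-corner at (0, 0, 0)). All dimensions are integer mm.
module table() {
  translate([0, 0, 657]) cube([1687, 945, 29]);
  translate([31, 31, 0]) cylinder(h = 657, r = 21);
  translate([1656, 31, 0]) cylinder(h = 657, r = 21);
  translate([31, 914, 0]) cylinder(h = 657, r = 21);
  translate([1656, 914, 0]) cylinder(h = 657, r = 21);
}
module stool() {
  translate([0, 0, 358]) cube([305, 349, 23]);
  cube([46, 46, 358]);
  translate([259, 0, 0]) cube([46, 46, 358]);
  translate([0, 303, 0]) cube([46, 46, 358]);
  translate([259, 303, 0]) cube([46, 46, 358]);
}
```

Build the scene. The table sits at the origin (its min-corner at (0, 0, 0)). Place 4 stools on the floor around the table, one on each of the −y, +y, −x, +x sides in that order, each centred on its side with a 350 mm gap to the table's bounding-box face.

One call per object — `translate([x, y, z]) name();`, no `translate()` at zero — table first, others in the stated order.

table();
translate([691, -699, 0]) stool();
translate([691, 1295, 0]) stool();
translate([-655, 298, 0]) stool();
translate([2037, 298, 0]) stool();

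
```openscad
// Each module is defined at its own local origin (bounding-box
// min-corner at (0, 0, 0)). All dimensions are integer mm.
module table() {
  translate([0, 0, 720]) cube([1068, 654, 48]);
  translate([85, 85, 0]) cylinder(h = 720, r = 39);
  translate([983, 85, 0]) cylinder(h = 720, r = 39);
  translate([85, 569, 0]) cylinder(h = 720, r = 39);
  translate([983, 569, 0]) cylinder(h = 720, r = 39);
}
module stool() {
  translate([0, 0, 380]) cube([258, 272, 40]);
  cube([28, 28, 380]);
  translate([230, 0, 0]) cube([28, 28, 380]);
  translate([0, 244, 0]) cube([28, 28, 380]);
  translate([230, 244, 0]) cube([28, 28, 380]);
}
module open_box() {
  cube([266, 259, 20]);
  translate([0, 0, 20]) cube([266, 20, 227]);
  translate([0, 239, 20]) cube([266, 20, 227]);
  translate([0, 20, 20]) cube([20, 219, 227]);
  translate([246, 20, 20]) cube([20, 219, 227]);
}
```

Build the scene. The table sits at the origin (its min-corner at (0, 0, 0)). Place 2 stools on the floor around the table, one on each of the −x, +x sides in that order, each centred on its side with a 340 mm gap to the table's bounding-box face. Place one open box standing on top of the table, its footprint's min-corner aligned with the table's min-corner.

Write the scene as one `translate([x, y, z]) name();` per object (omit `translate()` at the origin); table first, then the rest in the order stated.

table();
translate([-598, 191, 0]) stool();
translate([1408, 191, 0]) stool();
translate([0, 0, 768]) open_box();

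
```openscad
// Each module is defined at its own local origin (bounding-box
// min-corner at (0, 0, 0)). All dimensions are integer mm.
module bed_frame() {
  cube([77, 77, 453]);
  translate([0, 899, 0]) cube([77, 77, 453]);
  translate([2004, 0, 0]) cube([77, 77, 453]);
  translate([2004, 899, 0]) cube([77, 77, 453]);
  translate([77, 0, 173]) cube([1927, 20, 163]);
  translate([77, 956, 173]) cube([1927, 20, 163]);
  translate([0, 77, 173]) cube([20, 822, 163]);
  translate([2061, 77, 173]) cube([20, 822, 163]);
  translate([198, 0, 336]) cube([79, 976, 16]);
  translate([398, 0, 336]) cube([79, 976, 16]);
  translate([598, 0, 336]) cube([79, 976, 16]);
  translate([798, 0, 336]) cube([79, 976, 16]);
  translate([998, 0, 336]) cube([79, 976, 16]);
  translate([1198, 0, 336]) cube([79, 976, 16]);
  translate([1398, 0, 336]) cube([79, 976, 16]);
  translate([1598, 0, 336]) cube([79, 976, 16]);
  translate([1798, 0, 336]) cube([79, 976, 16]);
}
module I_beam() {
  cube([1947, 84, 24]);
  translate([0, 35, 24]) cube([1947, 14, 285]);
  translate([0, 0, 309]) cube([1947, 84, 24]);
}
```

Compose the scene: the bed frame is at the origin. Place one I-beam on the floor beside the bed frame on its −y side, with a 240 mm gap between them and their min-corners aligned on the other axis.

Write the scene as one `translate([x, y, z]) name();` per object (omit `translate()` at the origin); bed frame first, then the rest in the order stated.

bed_frame();
translate([0, -324, 0]) I_beam();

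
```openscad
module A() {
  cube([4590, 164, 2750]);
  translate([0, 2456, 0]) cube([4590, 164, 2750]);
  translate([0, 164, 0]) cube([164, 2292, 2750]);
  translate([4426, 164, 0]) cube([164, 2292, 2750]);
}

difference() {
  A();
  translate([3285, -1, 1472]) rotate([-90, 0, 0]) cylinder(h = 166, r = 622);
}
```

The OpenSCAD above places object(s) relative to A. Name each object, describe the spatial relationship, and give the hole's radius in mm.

The subtracted cylinder has r = 622 mm.

A is a house frame. The house frame has a circular hole through its front wall. The hole's radius is 622 mm.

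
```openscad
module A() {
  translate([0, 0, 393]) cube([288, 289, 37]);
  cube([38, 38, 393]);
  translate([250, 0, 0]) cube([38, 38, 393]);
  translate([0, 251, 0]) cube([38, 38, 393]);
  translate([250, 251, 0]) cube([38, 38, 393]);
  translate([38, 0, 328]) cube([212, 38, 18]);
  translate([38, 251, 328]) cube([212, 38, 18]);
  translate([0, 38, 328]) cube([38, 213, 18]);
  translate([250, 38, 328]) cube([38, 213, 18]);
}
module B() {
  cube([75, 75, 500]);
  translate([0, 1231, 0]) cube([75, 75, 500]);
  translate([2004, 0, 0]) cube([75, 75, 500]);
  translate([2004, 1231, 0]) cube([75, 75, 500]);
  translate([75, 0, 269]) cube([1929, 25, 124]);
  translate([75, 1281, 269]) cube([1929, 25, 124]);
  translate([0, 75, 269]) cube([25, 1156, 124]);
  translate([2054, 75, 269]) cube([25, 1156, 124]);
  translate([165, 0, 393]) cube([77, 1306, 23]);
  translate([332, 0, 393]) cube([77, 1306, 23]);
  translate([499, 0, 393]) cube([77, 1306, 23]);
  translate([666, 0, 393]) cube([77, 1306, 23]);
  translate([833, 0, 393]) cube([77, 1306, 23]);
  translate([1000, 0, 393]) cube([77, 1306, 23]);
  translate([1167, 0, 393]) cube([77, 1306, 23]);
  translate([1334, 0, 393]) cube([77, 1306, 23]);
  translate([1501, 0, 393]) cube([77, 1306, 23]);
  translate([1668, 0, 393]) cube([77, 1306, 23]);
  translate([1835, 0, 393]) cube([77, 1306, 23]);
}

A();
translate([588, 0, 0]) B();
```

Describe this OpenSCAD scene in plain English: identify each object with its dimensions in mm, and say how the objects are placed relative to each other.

A is a four-legged stool. The seat is 288×289 mm, 37 mm thick, top at z = 430 mm. It stands on four square legs, each 38×38 mm in cross-section, from z = 0 to the seat underside, each flush with a corner of the seat. Four stretchers, 38 mm wide and 18 mm tall, connect adjacent legs with their undersides at z = 328 mm, each running between the inner faces of the legs it joins and aligned with the legs' outer faces on the other axis.

B is a bed frame 2079 mm long (x) by 1306 mm wide (y). Four 75×75 mm corner posts, 500 mm tall, at the corners of the footprint. Four rails of 25 mm thickness and 124 mm height run between adjacent posts with their undersides at z = 269 mm, their outer faces flush with the outside of the frame (the two x-running rails run between the posts' inner faces; the two y-running rails run between the posts' inner faces). 11 slats, each 77 mm wide (x) and 23 mm thick, lie across the top of the two x-running rails, running the full 1306 mm width of the frame in y; the slats are evenly spaced along x between the inner faces of the end posts with equal gaps (rounded down to the nearest mm) at the −x end and between each pair — any rounding remainder accumulates at the +x end.

The bed frame is on the floor beside the stool on its +x side.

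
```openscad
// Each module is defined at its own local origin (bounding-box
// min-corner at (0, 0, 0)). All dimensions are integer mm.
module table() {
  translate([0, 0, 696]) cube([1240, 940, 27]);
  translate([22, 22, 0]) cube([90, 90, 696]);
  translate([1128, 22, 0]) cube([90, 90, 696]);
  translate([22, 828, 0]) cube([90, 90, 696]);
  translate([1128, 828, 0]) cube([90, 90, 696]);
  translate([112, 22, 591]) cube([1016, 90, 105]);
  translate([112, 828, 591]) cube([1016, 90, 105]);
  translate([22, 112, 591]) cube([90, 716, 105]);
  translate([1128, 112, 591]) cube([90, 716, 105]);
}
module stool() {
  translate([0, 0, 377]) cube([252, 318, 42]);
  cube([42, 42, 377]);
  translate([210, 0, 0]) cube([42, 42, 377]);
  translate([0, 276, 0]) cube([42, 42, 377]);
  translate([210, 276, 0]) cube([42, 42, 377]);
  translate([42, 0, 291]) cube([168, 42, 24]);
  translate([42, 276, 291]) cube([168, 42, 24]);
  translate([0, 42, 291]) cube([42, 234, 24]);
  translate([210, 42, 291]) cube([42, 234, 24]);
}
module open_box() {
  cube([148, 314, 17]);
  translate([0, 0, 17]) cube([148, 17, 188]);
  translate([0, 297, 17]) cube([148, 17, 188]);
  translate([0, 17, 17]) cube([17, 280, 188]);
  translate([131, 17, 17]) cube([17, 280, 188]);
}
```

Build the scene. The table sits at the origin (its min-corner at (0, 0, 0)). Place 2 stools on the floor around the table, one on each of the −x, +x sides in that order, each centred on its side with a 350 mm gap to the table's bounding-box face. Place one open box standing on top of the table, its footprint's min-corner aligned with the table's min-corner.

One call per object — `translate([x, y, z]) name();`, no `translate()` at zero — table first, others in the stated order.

table();
translate([-602, 311, 0]) stool();
translate([1590, 311, 0]) stool();
translate([0, 0, 723]) open_box();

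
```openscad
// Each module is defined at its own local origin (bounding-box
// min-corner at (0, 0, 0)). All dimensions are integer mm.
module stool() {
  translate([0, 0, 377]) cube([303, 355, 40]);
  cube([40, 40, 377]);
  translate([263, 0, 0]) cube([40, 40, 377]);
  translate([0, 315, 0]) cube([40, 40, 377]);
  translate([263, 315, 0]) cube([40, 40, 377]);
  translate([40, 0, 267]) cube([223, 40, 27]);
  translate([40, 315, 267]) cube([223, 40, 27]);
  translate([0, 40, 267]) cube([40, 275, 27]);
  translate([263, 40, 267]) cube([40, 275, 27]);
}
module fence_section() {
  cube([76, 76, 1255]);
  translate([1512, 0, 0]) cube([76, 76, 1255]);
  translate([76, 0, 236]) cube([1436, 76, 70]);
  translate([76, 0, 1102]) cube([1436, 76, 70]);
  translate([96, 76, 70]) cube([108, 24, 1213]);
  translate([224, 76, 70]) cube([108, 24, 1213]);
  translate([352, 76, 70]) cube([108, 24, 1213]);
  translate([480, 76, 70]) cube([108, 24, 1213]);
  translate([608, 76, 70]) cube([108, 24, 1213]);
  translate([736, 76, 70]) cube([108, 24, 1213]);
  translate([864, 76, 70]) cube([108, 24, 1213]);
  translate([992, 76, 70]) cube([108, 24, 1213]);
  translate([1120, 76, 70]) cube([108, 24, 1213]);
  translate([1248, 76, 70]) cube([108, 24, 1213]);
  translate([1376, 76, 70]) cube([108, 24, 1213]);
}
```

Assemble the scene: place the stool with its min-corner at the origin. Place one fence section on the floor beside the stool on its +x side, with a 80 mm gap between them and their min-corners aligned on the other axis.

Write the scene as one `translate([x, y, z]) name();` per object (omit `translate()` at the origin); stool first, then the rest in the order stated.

stool();
translate([383, 0, 0]) fence_section();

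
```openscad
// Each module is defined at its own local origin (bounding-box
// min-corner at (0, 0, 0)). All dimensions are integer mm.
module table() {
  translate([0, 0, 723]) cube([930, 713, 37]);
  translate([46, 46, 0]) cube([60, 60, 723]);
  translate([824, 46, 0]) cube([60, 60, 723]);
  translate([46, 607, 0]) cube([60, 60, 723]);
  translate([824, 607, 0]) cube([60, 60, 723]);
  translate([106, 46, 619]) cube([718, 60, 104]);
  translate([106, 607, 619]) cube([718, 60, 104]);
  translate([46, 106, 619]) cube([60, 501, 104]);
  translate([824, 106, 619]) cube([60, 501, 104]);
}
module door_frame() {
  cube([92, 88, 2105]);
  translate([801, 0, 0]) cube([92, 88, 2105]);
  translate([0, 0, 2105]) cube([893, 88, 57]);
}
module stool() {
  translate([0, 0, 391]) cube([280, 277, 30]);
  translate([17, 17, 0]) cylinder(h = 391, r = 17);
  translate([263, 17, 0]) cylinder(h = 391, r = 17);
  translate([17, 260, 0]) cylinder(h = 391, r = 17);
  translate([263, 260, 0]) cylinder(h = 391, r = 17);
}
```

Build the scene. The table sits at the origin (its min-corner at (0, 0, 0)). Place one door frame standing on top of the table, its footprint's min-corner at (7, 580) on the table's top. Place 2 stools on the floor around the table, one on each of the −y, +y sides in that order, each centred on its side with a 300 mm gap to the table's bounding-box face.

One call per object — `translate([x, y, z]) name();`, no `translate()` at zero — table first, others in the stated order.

table();
translate([7, 580, 760]) door_frame();
translate([325, -577, 0]) stool();
translate([325, 1013, 0]) stool();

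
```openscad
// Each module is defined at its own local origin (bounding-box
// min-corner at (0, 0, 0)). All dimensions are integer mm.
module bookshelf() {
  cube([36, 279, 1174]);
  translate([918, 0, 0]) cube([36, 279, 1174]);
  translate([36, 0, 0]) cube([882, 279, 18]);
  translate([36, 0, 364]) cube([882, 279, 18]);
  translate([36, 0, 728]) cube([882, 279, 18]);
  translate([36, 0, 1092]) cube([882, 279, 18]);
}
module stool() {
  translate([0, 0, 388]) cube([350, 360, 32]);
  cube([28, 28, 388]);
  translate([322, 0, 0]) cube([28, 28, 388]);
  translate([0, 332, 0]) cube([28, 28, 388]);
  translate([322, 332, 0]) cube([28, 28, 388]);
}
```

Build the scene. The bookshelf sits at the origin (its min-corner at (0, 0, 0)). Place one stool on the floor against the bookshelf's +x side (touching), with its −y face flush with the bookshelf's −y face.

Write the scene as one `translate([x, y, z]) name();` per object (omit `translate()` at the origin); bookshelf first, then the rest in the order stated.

bookshelf();
translate([954, 0, 0]) stool();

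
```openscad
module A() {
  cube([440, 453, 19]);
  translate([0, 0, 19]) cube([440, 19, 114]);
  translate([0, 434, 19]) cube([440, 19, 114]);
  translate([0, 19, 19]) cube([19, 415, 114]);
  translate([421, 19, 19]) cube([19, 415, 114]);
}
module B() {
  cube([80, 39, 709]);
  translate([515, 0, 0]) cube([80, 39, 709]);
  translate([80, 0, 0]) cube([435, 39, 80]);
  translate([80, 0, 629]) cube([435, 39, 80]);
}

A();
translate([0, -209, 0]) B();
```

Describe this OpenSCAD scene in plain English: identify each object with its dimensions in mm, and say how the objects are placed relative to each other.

A is an open-topped rectangular box: outside dimensions 440×453×133 mm, with a uniform wall and base thickness of 19 mm. The base is a full 440×453 slab on the floor; four walls sit on top of the base. The front and back walls (the −y and +y sides) span the full width; the two side walls fit between them.

B is a picture frame with a 435×549 mm rectangular opening (x by z) and a uniform 80 mm border on every side. Frame depth is 39 mm along y. It is built from two vertical stiles running the full outside height and two horizontal rails spanning the gap between the stiles.

The picture frame is on the floor beside the open box on its −y side.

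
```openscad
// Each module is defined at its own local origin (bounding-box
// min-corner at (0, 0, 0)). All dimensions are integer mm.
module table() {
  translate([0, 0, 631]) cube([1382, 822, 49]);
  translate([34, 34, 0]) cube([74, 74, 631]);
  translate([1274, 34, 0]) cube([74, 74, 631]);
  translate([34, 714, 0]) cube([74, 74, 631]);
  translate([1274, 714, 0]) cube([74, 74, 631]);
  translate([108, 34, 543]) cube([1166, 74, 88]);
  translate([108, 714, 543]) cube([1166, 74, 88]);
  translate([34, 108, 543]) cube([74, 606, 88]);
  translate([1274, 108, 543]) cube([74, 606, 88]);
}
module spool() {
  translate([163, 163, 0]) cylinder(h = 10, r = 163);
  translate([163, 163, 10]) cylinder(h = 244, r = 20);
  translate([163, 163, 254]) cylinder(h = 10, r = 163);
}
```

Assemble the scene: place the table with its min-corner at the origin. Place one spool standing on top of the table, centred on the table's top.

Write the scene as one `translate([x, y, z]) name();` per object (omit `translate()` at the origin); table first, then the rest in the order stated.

table();
translate([528, 248, 680]) spool();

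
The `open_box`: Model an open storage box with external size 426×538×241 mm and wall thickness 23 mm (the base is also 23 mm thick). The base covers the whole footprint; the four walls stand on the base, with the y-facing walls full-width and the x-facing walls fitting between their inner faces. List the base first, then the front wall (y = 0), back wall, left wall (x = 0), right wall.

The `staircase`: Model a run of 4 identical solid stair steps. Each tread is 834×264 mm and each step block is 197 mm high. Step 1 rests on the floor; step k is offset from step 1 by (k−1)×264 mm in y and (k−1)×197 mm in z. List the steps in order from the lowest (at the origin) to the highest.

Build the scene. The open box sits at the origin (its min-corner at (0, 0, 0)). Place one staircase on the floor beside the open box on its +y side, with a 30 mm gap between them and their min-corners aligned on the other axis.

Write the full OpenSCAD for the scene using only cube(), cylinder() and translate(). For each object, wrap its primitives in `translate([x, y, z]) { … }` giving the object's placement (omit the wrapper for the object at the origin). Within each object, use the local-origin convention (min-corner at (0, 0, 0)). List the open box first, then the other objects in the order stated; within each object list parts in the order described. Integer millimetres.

cube([426, 538, 23]);
translate([0, 0, 23]) cube([426, 23, 218]);
translate([0, 515, 23]) cube([426, 23, 218]);
translate([0, 23, 23]) cube([23, 492, 218]);
translate([403, 23, 23]) cube([23, 492, 218]);
translate([0, 568, 0]) {
  cube([834, 264, 197]);
  translate([0, 264, 197]) cube([834, 264, 197]);
  translate([0, 528, 394]) cube([834, 264, 197]);
  translate([0, 792, 591]) cube([834, 264, 197]);
}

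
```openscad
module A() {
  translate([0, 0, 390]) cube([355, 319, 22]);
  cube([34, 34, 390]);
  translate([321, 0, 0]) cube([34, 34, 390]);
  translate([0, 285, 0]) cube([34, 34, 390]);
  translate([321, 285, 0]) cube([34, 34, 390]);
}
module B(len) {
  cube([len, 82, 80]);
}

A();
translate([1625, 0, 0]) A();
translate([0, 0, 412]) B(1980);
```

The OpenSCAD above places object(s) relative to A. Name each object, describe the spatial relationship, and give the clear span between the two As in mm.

Second stool starts at x = 1625; first ends at x = 355; clear span = 1625 − 355 = 1270 mm.

A is a stool. B is a beam. A beam spans the tops of two stools. The clear span between the two stools is 1270 mm.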